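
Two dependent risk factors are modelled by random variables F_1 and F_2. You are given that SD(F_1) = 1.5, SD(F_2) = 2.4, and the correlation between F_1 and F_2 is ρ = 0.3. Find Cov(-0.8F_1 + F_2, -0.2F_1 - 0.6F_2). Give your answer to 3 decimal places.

var(F_1) = (1.5)² = 2.25;  var(F_2) = (2.4)² = 5.76
Cov(F_1,F_2) = ρ·SD(F_1)·SD(F_2) = 0.3·1.5·2.4 = 1.08
Cov(-0.8F_1 + F_2, -0.2F_1 - 0.6F_2) = (-0.8)(-0.2)var(F_1) + (1)(-0.6)var(F_2) + [(-0.8)(-0.6) + (1)(-0.2)]Cov(F_1,F_2)
= 0.16·2.25 + -0.6·5.76 + 0.28·1.08 = -2.7936

-2.794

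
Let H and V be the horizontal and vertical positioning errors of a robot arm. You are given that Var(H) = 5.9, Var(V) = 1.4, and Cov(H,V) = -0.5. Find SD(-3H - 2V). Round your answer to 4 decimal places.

Var(-3H - 2V) = (-3)²·Var(H) + (-2)²·Var(V) + 2·(-3)·(-2)·Cov(H,V)
= 9·5.9 + 4·1.4 + 12·-0.5 = 52.7
SD(-3H - 2V) = √52.7 ≈ 7.2595

7.2595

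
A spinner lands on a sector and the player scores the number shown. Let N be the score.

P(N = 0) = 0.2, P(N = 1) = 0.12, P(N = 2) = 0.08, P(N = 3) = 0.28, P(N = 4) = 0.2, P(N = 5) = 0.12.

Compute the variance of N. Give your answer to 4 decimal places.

2.8096

E[N] = (0)(0.2) + (1)(0.12) + (2)(0.08) + (3)(0.28) + (4)(0.2) + (5)(0.12) = 2.52
E[N²] = (0)²(0.2) + (1)²(0.12) + (2)²(0.08) + (3)²(0.28) + (4)²(0.2) + (5)²(0.12) = 9.16
var(N) = E[N²] − (E[N])² = 9.16 − (2.52)² = 2.8096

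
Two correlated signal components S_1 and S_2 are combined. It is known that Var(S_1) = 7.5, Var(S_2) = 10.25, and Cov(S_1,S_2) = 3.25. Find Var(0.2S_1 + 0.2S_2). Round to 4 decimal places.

0.9700

Var(0.2S_1 + 0.2S_2) = (0.2)²·Var(S_1) + (0.2)²·Var(S_2) + 2·(0.2)·(0.2)·Cov(S_1,S_2)
= 0.04·7.5 + 0.04·10.25 + 0.08·3.25 = 0.97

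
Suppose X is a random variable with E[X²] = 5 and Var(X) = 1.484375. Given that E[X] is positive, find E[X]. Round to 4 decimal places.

1.8750

(E[X])² = E[X²] − Var(X) = 5 − 1.484375 = 3.515625
E[X] = √3.515625 = 1.875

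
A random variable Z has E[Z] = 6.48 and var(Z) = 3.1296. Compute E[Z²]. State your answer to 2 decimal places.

E[Z²] = var(Z) + (E[Z])² = 3.1296 + (6.48)² = 45.12

45.12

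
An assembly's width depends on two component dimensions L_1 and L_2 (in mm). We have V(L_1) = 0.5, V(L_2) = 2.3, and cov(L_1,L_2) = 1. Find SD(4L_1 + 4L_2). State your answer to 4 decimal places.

V(4L_1 + 4L_2) = (4)²·V(L_1) + (4)²·V(L_2) + 2·(4)·(4)·cov(L_1,L_2)
= 16·0.5 + 16·2.3 + 32·1 = 76.8
SD(4L_1 + 4L_2) = √76.8 ≈ 8.7636

8.7636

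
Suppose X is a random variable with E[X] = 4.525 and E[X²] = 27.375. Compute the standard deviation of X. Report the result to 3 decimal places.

Var(X) = 27.375 − (4.525)² = 6.899375
SD(X) = √6.899375 ≈ 2.627

2.627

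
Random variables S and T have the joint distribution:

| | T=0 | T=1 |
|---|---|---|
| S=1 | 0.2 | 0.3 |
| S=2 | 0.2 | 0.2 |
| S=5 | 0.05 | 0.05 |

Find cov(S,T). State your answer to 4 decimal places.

-0.0400

E[S] = 1.8,  E[T] = 0.55
E[ST] = 0.95
cov(S,T) = E[ST] − E[S]E[T] = 0.95 − (1.8)(0.55) = -0.04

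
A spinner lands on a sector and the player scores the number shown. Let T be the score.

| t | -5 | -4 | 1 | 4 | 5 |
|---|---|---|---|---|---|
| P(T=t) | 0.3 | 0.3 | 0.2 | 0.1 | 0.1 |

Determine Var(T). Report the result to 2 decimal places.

E[T] = (-5)(0.3) + (-4)(0.3) + (1)(0.2) + (4)(0.1) + (5)(0.1) = -1.6
E[T²] = (-5)²(0.3) + (-4)²(0.3) + (1)²(0.2) + (4)²(0.1) + (5)²(0.1) = 16.6
Var(T) = E[T²] − (E[T])² = 16.6 − (-1.6)² = 14.04

14.04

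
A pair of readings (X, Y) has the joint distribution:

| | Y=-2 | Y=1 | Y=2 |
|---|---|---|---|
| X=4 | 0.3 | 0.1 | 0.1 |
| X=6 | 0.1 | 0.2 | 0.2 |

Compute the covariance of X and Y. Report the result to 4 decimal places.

E[X] = 5,  E[Y] = 0.1
E[XY] = 1.2
Cov(X,Y) = E[XY] − E[X]E[Y] = 1.2 − (5)(0.1) = 0.7

0.7000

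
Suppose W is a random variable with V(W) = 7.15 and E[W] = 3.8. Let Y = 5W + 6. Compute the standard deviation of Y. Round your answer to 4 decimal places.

13.3697

V(5W + 6) = (5)²·7.15 = 178.75
σ(Y) = √178.75 ≈ 13.3697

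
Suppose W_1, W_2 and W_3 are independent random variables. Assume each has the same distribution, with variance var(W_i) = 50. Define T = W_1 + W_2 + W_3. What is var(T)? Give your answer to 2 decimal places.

By independence, var(T) = (1)²var(W_1) + (1)²var(W_2) + (1)²var(W_3)
= (1)²·50 + (1)²·50 + (1)²·50 = 150

150.00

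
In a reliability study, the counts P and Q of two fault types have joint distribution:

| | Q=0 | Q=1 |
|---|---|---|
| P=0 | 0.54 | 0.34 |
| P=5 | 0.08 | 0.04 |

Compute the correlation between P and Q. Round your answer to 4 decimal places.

E[P] = 0.6,  E[Q] = 0.38
E[PQ] = 0.2
cov(P,Q) = E[PQ] − E[P]E[Q] = 0.2 − (0.6)(0.38) = -0.028
Var(P) = 2.64,  Var(Q) = 0.2356
ρ = -0.028 / √(2.64·0.2356) ≈ -0.0355

-0.0355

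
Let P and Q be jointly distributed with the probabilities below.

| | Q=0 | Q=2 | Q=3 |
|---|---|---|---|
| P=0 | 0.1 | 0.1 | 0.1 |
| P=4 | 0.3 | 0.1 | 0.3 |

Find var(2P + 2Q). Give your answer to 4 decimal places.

20.1600

E[P] = 2.8,  E[Q] = 1.6,  E[PQ] = 4.4
var(P) = 11.2 − (2.8)² = 3.36;  var(Q) = 4.4 − (1.6)² = 1.84
Cov(P,Q) = 4.4 − (2.8)(1.6) = -0.08
var(2P + 2Q) = (2)²·3.36 + (2)²·1.84 + 2·(2)·(2)·-0.08 = 20.16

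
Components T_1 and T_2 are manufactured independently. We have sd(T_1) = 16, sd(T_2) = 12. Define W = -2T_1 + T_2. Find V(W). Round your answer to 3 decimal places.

1168.000

V(T_1) = 256, V(T_2) = 144
By independence, V(W) = (-2)²V(T_1) + (1)²V(T_2)
= (-2)²·256 + (1)²·144 = 1168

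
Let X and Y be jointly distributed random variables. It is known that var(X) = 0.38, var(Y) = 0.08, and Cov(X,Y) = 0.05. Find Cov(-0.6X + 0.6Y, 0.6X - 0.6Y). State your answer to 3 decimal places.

Cov(-0.6X + 0.6Y, 0.6X - 0.6Y) = (-0.6)(0.6)var(X) + (0.6)(-0.6)var(Y) + [(-0.6)(-0.6) + (0.6)(0.6)]Cov(X,Y)
= -0.36·0.38 + -0.36·0.08 + 0.72·0.05 = -0.1296

-0.130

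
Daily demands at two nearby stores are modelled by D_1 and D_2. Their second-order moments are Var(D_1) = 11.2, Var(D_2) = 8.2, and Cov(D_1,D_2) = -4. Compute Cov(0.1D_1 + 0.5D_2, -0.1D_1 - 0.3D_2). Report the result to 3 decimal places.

Cov(0.1D_1 + 0.5D_2, -0.1D_1 - 0.3D_2) = (0.1)(-0.1)Var(D_1) + (0.5)(-0.3)Var(D_2) + [(0.1)(-0.3) + (0.5)(-0.1)]Cov(D_1,D_2)
= -0.01·11.2 + -0.15·8.2 + -0.08·-4 = -1.022

-1.022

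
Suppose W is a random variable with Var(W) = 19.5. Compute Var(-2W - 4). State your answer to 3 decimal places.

Var(-2W - 4) = (-2)²·Var(W) = 4·19.5 = 78

78.000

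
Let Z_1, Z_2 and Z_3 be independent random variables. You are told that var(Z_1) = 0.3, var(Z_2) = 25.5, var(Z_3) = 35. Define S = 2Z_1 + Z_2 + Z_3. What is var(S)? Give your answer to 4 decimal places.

61.7000

By independence, var(S) = (2)²var(Z_1) + (1)²var(Z_2) + (1)²var(Z_3)
= (2)²·0.3 + (1)²·25.5 + (1)²·35 = 61.7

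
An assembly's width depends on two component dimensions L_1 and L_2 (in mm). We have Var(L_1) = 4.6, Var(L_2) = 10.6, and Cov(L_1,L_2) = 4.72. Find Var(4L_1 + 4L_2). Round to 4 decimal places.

Var(4L_1 + 4L_2) = (4)²·Var(L_1) + (4)²·Var(L_2) + 2·(4)·(4)·Cov(L_1,L_2)
= 16·4.6 + 16·10.6 + 32·4.72 = 394.24

394.2400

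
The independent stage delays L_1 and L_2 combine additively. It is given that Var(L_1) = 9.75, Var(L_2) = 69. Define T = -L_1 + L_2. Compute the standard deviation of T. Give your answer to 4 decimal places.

8.8741

By independence, Var(T) = (-1)²Var(L_1) + (1)²Var(L_2)
= (-1)²·9.75 + (1)²·69 = 78.75
SD(T) = √78.75 ≈ 8.8741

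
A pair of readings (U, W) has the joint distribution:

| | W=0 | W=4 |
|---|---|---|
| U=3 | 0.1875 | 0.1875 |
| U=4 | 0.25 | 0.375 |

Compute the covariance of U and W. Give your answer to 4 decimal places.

E[U] = 3.625,  E[W] = 2.25
E[UW] = 8.25
Cov(U,W) = E[UW] − E[U]E[W] = 8.25 − (3.625)(2.25) = 0.09375

0.0938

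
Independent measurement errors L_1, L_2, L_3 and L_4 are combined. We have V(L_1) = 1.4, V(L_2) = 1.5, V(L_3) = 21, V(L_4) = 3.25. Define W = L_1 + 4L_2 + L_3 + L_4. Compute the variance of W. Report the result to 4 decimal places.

49.6500

By independence, V(W) = (1)²V(L_1) + (4)²V(L_2) + (1)²V(L_3) + (1)²V(L_4)
= (1)²·1.4 + (4)²·1.5 + (1)²·21 + (1)²·3.25 = 49.65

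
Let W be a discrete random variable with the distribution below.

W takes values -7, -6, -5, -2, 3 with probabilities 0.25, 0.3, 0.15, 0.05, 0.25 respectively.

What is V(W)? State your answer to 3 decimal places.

15.928

E[W] = (-7)(0.25) + (-6)(0.3) + (-5)(0.15) + (-2)(0.05) + (3)(0.25) = -3.65
E[W²] = (-7)²(0.25) + (-6)²(0.3) + (-5)²(0.15) + (-2)²(0.05) + (3)²(0.25) = 29.25
V(W) = E[W²] − (E[W])² = 29.25 − (-3.65)² = 15.9275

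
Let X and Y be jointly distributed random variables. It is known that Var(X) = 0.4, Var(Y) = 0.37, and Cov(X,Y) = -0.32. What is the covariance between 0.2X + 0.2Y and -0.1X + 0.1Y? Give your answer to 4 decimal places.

Cov(0.2X + 0.2Y, -0.1X + 0.1Y) = (0.2)(-0.1)Var(X) + (0.2)(0.1)Var(Y) + [(0.2)(0.1) + (0.2)(-0.1)]Cov(X,Y)
= -0.02·0.4 + 0.02·0.37 + 0·-0.32 = -0.0006

-0.0006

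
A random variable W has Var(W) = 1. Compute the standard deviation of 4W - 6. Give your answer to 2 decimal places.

4.00

Var(4W - 6) = (4)²·1 = 16
SD(4W - 6) = √16 ≈ 4.00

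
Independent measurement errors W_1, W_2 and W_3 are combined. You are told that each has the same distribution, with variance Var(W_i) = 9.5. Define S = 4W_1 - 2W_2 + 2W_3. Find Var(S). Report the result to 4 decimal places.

228.0000

By independence, Var(S) = (4)²Var(W_1) + (-2)²Var(W_2) + (2)²Var(W_3)
= (4)²·9.5 + (-2)²·9.5 + (2)²·9.5 = 228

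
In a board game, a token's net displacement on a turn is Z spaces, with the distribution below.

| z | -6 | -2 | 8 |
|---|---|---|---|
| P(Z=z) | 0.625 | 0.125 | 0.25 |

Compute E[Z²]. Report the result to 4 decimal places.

39.0000

E[Z²] = (-6)²(0.625) + (-2)²(0.125) + (8)²(0.25) = 39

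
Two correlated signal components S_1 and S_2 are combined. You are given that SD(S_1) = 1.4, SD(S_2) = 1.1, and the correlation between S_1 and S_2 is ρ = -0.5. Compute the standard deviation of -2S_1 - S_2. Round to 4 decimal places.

2.4434

Var(S_1) = (1.4)² = 1.96;  Var(S_2) = (1.1)² = 1.21
cov(S_1,S_2) = ρ·SD(S_1)·SD(S_2) = -0.5·1.4·1.1 = -0.77
Var(-2S_1 - S_2) = (-2)²·Var(S_1) + (-1)²·Var(S_2) + 2·(-2)·(-1)·cov(S_1,S_2)
= 4·1.96 + 1·1.21 + 4·-0.77 = 5.97
SD(-2S_1 - S_2) = √5.97 ≈ 2.4434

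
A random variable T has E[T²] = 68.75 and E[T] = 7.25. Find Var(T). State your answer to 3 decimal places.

Var(T) = 68.75 − (7.25)² = 16.1875

16.188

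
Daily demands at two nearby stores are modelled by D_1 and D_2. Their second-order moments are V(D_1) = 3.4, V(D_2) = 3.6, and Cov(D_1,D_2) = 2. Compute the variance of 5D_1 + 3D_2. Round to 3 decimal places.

V(5D_1 + 3D_2) = (5)²·V(D_1) + (3)²·V(D_2) + 2·(5)·(3)·Cov(D_1,D_2)
= 25·3.4 + 9·3.6 + 30·2 = 177.4

177.400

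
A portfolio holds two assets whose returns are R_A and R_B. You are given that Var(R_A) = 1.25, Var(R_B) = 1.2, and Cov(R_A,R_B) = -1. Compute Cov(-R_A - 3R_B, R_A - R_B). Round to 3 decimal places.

Cov(-R_A - 3R_B, R_A - R_B) = (-1)(1)Var(R_A) + (-3)(-1)Var(R_B) + [(-1)(-1) + (-3)(1)]Cov(R_A,R_B)
= -1·1.25 + 3·1.2 + -2·-1 = 4.35

4.350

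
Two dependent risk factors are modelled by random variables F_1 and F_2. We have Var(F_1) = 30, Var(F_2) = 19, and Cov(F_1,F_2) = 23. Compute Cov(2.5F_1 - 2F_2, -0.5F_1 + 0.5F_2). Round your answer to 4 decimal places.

Cov(2.5F_1 - 2F_2, -0.5F_1 + 0.5F_2) = (2.5)(-0.5)Var(F_1) + (-2)(0.5)Var(F_2) + [(2.5)(0.5) + (-2)(-0.5)]Cov(F_1,F_2)
= -1.25·30 + -1·19 + 2.25·23 = -4.75

-4.7500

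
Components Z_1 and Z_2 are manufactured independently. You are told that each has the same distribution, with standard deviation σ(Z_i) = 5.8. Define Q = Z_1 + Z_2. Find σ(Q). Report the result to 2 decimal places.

V(Z_i) = (5.8)² = 33.64
By independence, V(Q) = (1)²V(Z_1) + (1)²V(Z_2)
= (1)²·33.64 + (1)²·33.64 = 67.28
σ(Q) = √67.28 ≈ 8.20

8.20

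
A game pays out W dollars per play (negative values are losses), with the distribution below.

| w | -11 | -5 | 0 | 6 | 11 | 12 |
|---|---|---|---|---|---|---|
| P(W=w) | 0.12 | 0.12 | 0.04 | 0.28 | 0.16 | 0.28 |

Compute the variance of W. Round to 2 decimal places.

E[W] = (-11)(0.12) + (-5)(0.12) + (0)(0.04) + (6)(0.28) + (11)(0.16) + (12)(0.28) = 4.88
E[W²] = (-11)²(0.12) + (-5)²(0.12) + (0)²(0.04) + (6)²(0.28) + (11)²(0.16) + (12)²(0.28) = 87.28
V(W) = E[W²] − (E[W])² = 87.28 − (4.88)² = 63.4656

63.47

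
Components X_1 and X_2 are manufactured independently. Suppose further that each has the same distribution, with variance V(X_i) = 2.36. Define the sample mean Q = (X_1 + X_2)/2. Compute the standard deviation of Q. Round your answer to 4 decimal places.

1.0863

By independence, V(Q) = (0.5)²V(X_1) + (0.5)²V(X_2)
= (0.5)²·2.36 + (0.5)²·2.36 = 1.18
SD(Q) = √1.18 ≈ 1.0863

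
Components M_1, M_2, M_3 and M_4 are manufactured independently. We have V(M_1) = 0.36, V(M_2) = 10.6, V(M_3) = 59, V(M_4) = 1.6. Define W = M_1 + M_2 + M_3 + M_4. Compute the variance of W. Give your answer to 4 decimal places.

By independence, V(W) = (1)²V(M_1) + (1)²V(M_2) + (1)²V(M_3) + (1)²V(M_4)
= (1)²·0.36 + (1)²·10.6 + (1)²·59 + (1)²·1.6 = 71.56

71.5600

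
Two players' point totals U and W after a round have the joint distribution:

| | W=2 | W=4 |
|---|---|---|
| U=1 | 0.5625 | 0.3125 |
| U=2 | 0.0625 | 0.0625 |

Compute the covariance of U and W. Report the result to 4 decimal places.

0.0313

E[U] = 1.125,  E[W] = 2.75
E[UW] = 3.125
Cov(U,W) = E[UW] − E[U]E[W] = 3.125 − (1.125)(2.75) = 0.03125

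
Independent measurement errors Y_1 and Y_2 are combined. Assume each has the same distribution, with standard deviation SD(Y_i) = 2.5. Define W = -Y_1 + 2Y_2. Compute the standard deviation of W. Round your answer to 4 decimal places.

Var(Y_i) = (2.5)² = 6.25
By independence, Var(W) = (-1)²Var(Y_1) + (2)²Var(Y_2)
= (-1)²·6.25 + (2)²·6.25 = 31.25
SD(W) = √31.25 ≈ 5.5902

5.5902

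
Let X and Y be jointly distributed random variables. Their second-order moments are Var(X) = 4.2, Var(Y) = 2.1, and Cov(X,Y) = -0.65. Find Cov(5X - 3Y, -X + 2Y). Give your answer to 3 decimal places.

Cov(5X - 3Y, -X + 2Y) = (5)(-1)Var(X) + (-3)(2)Var(Y) + [(5)(2) + (-3)(-1)]Cov(X,Y)
= -5·4.2 + -6·2.1 + 13·-0.65 = -42.05

-42.050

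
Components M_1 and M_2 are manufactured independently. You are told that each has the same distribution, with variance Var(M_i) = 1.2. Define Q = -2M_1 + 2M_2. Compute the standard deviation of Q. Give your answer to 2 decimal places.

By independence, Var(Q) = (-2)²Var(M_1) + (2)²Var(M_2)
= (-2)²·1.2 + (2)²·1.2 = 9.6
σ(Q) = √9.6 ≈ 3.10

3.10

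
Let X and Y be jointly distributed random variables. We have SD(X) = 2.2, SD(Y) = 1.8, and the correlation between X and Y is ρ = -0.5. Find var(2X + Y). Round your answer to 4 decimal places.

14.6800

var(X) = (2.2)² = 4.84;  var(Y) = (1.8)² = 3.24
Cov(X,Y) = ρ·SD(X)·SD(Y) = -0.5·2.2·1.8 = -1.98
var(2X + Y) = (2)²·var(X) + (1)²·var(Y) + 2·(2)·(1)·Cov(X,Y)
= 4·4.84 + 1·3.24 + 4·-1.98 = 14.68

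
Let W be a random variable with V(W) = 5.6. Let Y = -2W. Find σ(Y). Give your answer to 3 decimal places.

4.733

V(-2W) = (-2)²·5.6 = 22.4
σ(Y) = √22.4 ≈ 4.733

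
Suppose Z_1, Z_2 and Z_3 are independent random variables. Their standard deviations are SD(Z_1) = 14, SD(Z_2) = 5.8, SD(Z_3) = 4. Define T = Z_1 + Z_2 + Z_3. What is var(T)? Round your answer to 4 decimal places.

245.6400

var(Z_1) = 196, var(Z_2) = 33.64, var(Z_3) = 16
By independence, var(T) = (1)²var(Z_1) + (1)²var(Z_2) + (1)²var(Z_3)
= (1)²·196 + (1)²·33.64 + (1)²·16 = 245.64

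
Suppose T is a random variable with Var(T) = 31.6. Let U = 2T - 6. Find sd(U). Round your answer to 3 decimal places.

11.243

Var(2T - 6) = (2)²·31.6 = 126.4
sd(U) = √126.4 ≈ 11.243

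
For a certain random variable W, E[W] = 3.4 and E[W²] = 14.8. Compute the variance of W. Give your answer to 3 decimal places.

Var(W) = 14.8 − (3.4)² = 3.24

3.240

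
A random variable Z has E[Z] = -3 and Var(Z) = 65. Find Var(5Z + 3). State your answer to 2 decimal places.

Var(5Z + 3) = (5)²·Var(Z) = 25·65 = 1625

1625.00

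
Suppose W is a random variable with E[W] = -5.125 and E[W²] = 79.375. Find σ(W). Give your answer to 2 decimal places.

V(W) = 79.375 − (-5.125)² = 53.109375
σ(W) = √53.109375 ≈ 7.29

7.29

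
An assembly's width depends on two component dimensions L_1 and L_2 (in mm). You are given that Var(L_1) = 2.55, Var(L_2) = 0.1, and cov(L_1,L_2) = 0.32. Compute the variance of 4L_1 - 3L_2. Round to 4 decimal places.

34.0200

Var(4L_1 - 3L_2) = (4)²·Var(L_1) + (-3)²·Var(L_2) + 2·(4)·(-3)·cov(L_1,L_2)
= 16·2.55 + 9·0.1 + -24·0.32 = 34.02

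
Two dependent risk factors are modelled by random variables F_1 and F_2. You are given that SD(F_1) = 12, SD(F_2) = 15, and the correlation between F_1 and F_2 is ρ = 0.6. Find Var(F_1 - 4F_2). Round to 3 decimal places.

2880.000

Var(F_1) = (12)² = 144;  Var(F_2) = (15)² = 225
Cov(F_1,F_2) = ρ·SD(F_1)·SD(F_2) = 0.6·12·15 = 108
Var(F_1 - 4F_2) = (1)²·Var(F_1) + (-4)²·Var(F_2) + 2·(1)·(-4)·Cov(F_1,F_2)
= 1·144 + 16·225 + -8·108 = 2880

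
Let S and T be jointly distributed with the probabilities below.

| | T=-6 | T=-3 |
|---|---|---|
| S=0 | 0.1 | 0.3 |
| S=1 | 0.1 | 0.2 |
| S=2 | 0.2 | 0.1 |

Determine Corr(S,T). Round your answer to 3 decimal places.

E[S] = 0.9,  E[T] = -4.2
E[ST] = -4.2
Cov(S,T) = E[ST] − E[S]E[T] = -4.2 − (0.9)(-4.2) = -0.42
Var(S) = 0.69,  Var(T) = 2.16
ρ = -0.42 / √(0.69·2.16) ≈ -0.344

-0.344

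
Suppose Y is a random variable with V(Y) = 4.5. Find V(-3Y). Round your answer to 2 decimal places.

V(-3Y) = (-3)²·V(Y) = 9·4.5 = 40.5

40.50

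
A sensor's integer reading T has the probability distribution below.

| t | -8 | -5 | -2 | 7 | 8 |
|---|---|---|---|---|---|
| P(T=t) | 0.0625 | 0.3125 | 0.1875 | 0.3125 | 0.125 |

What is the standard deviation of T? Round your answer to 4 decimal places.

5.9424

E[T] = (-8)(0.0625) + (-5)(0.3125) + (-2)(0.1875) + (7)(0.3125) + (8)(0.125) = 0.75
E[T²] = (-8)²(0.0625) + (-5)²(0.3125) + (-2)²(0.1875) + (7)²(0.3125) + (8)²(0.125) = 35.875
V(T) = E[T²] − (E[T])² = 35.875 − (0.75)² = 35.3125
σ(T) = √35.3125 ≈ 5.9424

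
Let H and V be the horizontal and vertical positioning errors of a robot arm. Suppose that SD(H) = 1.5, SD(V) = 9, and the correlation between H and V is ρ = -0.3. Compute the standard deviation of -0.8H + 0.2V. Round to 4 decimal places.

Var(H) = (1.5)² = 2.25;  Var(V) = (9)² = 81
Cov(H,V) = ρ·SD(H)·SD(V) = -0.3·1.5·9 = -4.05
Var(-0.8H + 0.2V) = (-0.8)²·Var(H) + (0.2)²·Var(V) + 2·(-0.8)·(0.2)·Cov(H,V)
= 0.64·2.25 + 0.04·81 + -0.32·-4.05 = 5.976
SD(-0.8H + 0.2V) = √5.976 ≈ 2.4446

2.4446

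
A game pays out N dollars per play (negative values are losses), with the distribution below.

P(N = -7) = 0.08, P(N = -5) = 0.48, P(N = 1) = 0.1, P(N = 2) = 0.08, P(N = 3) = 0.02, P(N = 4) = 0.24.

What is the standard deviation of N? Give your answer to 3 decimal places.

E[N] = (-7)(0.08) + (-5)(0.48) + (1)(0.1) + (2)(0.08) + (3)(0.02) + (4)(0.24) = -1.68
E[N²] = (-7)²(0.08) + (-5)²(0.48) + (1)²(0.1) + (2)²(0.08) + (3)²(0.02) + (4)²(0.24) = 20.36
var(N) = E[N²] − (E[N])² = 20.36 − (-1.68)² = 17.5376
SD(N) = √17.5376 ≈ 4.188

4.188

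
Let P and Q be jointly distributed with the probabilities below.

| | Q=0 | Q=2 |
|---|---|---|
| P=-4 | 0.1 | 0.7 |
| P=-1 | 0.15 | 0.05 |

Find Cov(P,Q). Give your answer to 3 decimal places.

E[P] = -3.4,  E[Q] = 1.5
E[PQ] = -5.7
Cov(P,Q) = E[PQ] − E[P]E[Q] = -5.7 − (-3.4)(1.5) = -0.6

-0.600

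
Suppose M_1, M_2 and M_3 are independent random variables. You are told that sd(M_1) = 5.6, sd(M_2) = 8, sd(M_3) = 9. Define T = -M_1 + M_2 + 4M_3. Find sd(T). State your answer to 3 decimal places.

37.301

V(M_1) = 31.36, V(M_2) = 64, V(M_3) = 81
By independence, V(T) = (-1)²V(M_1) + (1)²V(M_2) + (4)²V(M_3)
= (-1)²·31.36 + (1)²·64 + (4)²·81 = 1391.36
sd(T) = √1391.36 ≈ 37.301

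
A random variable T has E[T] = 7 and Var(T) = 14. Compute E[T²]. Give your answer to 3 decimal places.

E[T²] = Var(T) + (E[T])² = 14 + (7)² = 63

63.000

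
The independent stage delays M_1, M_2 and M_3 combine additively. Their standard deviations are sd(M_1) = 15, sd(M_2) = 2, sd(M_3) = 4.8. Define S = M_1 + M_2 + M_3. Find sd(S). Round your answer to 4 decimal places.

V(M_1) = 225, V(M_2) = 4, V(M_3) = 23.04
By independence, V(S) = (1)²V(M_1) + (1)²V(M_2) + (1)²V(M_3)
= (1)²·225 + (1)²·4 + (1)²·23.04 = 252.04
sd(S) = √252.04 ≈ 15.8758

15.8758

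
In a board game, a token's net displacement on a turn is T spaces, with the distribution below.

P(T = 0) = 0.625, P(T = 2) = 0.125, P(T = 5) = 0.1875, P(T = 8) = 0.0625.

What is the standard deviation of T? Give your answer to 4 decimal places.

2.5179

E[T] = (0)(0.625) + (2)(0.125) + (5)(0.1875) + (8)(0.0625) = 1.6875
E[T²] = (0)²(0.625) + (2)²(0.125) + (5)²(0.1875) + (8)²(0.0625) = 9.1875
V(T) = E[T²] − (E[T])² = 9.1875 − (1.6875)² = 6.33984375
sd(T) = √6.33984375 ≈ 2.5179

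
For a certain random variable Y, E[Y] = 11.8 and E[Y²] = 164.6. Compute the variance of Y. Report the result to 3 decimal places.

25.360

var(Y) = 164.6 − (11.8)² = 25.36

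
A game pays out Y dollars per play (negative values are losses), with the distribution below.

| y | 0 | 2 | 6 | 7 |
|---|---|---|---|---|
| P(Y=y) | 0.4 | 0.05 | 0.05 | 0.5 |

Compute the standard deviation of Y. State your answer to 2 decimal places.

3.36

E[Y] = (0)(0.4) + (2)(0.05) + (6)(0.05) + (7)(0.5) = 3.9
E[Y²] = (0)²(0.4) + (2)²(0.05) + (6)²(0.05) + (7)²(0.5) = 26.5
V(Y) = E[Y²] − (E[Y])² = 26.5 − (3.9)² = 11.29
σ(Y) = √11.29 ≈ 3.36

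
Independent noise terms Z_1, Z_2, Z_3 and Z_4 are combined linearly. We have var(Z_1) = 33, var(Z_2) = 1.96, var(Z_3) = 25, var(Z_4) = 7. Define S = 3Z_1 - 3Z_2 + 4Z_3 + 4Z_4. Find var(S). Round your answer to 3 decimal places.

826.640

By independence, var(S) = (3)²var(Z_1) + (-3)²var(Z_2) + (4)²var(Z_3) + (4)²var(Z_4)
= (3)²·33 + (-3)²·1.96 + (4)²·25 + (4)²·7 = 826.64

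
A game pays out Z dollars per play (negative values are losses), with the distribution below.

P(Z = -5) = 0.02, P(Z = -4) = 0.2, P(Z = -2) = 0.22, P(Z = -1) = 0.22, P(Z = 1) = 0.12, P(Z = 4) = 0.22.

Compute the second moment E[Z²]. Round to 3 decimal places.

8.440

E[Z²] = (-5)²(0.02) + (-4)²(0.2) + (-2)²(0.22) + (-1)²(0.22) + (1)²(0.12) + (4)²(0.22) = 8.44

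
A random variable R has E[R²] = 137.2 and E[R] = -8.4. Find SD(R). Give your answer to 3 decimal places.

Var(R) = 137.2 − (-8.4)² = 66.64
SD(R) = √66.64 ≈ 8.163

8.163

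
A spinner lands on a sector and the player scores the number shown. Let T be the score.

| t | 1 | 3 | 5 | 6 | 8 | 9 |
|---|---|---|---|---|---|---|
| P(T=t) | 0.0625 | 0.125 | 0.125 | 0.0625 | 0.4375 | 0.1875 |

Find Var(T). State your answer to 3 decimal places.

E[T] = (1)(0.0625) + (3)(0.125) + (5)(0.125) + (6)(0.0625) + (8)(0.4375) + (9)(0.1875) = 6.625
E[T²] = (1)²(0.0625) + (3)²(0.125) + (5)²(0.125) + (6)²(0.0625) + (8)²(0.4375) + (9)²(0.1875) = 49.75
Var(T) = E[T²] − (E[T])² = 49.75 − (6.625)² = 5.859375

5.859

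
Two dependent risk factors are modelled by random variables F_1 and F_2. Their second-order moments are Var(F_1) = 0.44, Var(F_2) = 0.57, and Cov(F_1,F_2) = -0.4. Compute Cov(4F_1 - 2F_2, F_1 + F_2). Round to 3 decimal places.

-0.180

Cov(4F_1 - 2F_2, F_1 + F_2) = (4)(1)Var(F_1) + (-2)(1)Var(F_2) + [(4)(1) + (-2)(1)]Cov(F_1,F_2)
= 4·0.44 + -2·0.57 + 2·-0.4 = -0.18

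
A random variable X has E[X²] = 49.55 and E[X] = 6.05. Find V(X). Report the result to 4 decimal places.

12.9475

V(X) = 49.55 − (6.05)² = 12.9475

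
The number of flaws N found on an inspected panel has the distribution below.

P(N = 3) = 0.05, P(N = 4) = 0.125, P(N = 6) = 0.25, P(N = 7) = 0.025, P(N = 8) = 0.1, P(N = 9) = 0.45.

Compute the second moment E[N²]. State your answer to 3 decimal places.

55.525

E[N²] = (3)²(0.05) + (4)²(0.125) + (6)²(0.25) + (7)²(0.025) + (8)²(0.1) + (9)²(0.45) = 55.525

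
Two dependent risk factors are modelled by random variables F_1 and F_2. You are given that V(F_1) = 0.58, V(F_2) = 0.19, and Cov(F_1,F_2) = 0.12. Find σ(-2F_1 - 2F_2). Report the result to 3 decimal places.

V(-2F_1 - 2F_2) = (-2)²·V(F_1) + (-2)²·V(F_2) + 2·(-2)·(-2)·Cov(F_1,F_2)
= 4·0.58 + 4·0.19 + 8·0.12 = 4.04
σ(-2F_1 - 2F_2) = √4.04 ≈ 2.010

2.010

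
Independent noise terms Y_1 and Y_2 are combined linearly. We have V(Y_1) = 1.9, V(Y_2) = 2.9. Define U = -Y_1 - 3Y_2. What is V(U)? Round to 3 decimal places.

By independence, V(U) = (-1)²V(Y_1) + (-3)²V(Y_2)
= (-1)²·1.9 + (-3)²·2.9 = 28

28.000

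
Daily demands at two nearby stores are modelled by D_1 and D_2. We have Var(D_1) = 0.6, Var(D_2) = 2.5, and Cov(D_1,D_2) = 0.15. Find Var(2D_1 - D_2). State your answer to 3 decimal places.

4.300

Var(2D_1 - D_2) = (2)²·Var(D_1) + (-1)²·Var(D_2) + 2·(2)·(-1)·Cov(D_1,D_2)
= 4·0.6 + 1·2.5 + -4·0.15 = 4.3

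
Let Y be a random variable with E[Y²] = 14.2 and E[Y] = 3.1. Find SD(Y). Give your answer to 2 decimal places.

2.14

Var(Y) = 14.2 − (3.1)² = 4.59
SD(Y) = √4.59 ≈ 2.14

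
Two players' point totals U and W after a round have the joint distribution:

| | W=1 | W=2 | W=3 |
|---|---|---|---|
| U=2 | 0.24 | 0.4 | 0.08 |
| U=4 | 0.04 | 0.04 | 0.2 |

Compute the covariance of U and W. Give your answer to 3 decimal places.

E[U] = 2.56,  E[W] = 2
E[UW] = 5.44
Cov(U,W) = E[UW] − E[U]E[W] = 5.44 − (2.56)(2) = 0.32

0.320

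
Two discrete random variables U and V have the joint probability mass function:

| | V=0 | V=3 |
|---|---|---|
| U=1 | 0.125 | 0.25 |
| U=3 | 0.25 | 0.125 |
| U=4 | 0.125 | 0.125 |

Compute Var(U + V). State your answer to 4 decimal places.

3.0000

E[U] = 2.5,  E[V] = 1.5,  E[UV] = 3.375
Var(U) = 7.75 − (2.5)² = 1.5;  Var(V) = 4.5 − (1.5)² = 2.25
Cov(U,V) = 3.375 − (2.5)(1.5) = -0.375
Var(U + V) = (1)²·1.5 + (1)²·2.25 + 2·(1)·(1)·-0.375 = 3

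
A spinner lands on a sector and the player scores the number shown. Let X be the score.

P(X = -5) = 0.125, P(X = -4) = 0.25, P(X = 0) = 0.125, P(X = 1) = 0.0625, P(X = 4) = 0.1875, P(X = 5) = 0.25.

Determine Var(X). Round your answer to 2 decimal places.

16.25

E[X] = (-5)(0.125) + (-4)(0.25) + (0)(0.125) + (1)(0.0625) + (4)(0.1875) + (5)(0.25) = 0.4375
E[X²] = (-5)²(0.125) + (-4)²(0.25) + (0)²(0.125) + (1)²(0.0625) + (4)²(0.1875) + (5)²(0.25) = 16.4375
Var(X) = E[X²] − (E[X])² = 16.4375 − (0.4375)² = 16.24609375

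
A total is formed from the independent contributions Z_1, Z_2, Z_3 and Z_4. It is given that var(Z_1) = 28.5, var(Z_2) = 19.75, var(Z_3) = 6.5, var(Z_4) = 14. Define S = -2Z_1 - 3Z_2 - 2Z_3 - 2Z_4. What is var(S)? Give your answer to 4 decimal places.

By independence, var(S) = (-2)²var(Z_1) + (-3)²var(Z_2) + (-2)²var(Z_3) + (-2)²var(Z_4)
= (-2)²·28.5 + (-3)²·19.75 + (-2)²·6.5 + (-2)²·14 = 373.75

373.7500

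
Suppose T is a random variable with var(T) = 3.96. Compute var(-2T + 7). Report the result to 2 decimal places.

var(-2T + 7) = (-2)²·var(T) = 4·3.96 = 15.84

15.84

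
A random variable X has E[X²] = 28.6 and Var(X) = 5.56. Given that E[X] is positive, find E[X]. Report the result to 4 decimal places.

(E[X])² = E[X²] − Var(X) = 28.6 − 5.56 = 23.04
E[X] = √23.04 = 4.8

4.8000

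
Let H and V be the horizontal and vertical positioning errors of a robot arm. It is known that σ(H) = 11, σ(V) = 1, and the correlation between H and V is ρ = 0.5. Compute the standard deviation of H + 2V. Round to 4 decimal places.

12.1244

Var(H) = (11)² = 121;  Var(V) = (1)² = 1
Cov(H,V) = ρ·σ(H)·σ(V) = 0.5·11·1 = 5.5
Var(H + 2V) = (1)²·Var(H) + (2)²·Var(V) + 2·(1)·(2)·Cov(H,V)
= 1·121 + 4·1 + 4·5.5 = 147
σ(H + 2V) = √147 ≈ 12.1244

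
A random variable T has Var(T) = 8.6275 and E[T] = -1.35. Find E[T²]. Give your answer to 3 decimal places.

E[T²] = Var(T) + (E[T])² = 8.6275 + (-1.35)² = 10.45

10.450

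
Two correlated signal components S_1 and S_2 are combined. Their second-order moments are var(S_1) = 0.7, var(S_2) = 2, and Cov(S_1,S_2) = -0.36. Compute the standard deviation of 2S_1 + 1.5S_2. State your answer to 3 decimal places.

var(2S_1 + 1.5S_2) = (2)²·var(S_1) + (1.5)²·var(S_2) + 2·(2)·(1.5)·Cov(S_1,S_2)
= 4·0.7 + 2.25·2 + 6·-0.36 = 5.14
SD(2S_1 + 1.5S_2) = √5.14 ≈ 2.267

2.267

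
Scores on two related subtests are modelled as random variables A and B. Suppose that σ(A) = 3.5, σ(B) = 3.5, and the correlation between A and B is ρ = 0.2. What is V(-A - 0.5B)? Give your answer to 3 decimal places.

V(A) = (3.5)² = 12.25;  V(B) = (3.5)² = 12.25
Cov(A,B) = ρ·σ(A)·σ(B) = 0.2·3.5·3.5 = 2.45
V(-A - 0.5B) = (-1)²·V(A) + (-0.5)²·V(B) + 2·(-1)·(-0.5)·Cov(A,B)
= 1·12.25 + 0.25·12.25 + 1·2.45 = 17.7625

17.763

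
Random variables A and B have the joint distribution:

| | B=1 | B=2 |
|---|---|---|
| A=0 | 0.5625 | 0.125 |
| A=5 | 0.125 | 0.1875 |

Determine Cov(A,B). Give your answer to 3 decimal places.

E[A] = 1.5625,  E[B] = 1.3125
E[AB] = 2.5
Cov(A,B) = E[AB] − E[A]E[B] = 2.5 − (1.5625)(1.3125) = 0.44921875

0.449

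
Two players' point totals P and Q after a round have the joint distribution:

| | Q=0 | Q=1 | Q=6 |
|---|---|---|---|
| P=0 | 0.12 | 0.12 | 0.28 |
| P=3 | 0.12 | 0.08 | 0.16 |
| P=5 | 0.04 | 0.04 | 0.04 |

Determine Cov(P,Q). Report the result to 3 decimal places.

E[P] = 1.68,  E[Q] = 3.12
E[PQ] = 4.52
Cov(P,Q) = E[PQ] − E[P]E[Q] = 4.52 − (1.68)(3.12) = -0.7216

-0.722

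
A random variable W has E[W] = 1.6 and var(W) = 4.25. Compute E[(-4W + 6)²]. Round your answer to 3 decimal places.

E[-4W + 6] = -4·1.6 + 6 = -0.4
var(-4W + 6) = (-4)²·4.25 = 68
E[(-4W + 6)²] = var((-4W + 6)) + (E[(-4W + 6)])² = 68 + (-0.4)² = 68.16

68.160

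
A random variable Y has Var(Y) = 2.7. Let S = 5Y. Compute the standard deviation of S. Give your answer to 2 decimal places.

Var(5Y) = (5)²·2.7 = 67.5
σ(S) = √67.5 ≈ 8.22

8.22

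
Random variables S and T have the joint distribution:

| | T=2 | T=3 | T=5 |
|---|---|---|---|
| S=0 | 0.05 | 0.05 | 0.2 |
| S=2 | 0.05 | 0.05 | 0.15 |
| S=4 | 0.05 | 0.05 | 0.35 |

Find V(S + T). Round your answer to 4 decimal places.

4.7475

E[S] = 2.3,  E[T] = 4.25,  E[ST] = 10
V(S) = 8.2 − (2.3)² = 2.91;  V(T) = 19.45 − (4.25)² = 1.3875
cov(S,T) = 10 − (2.3)(4.25) = 0.225
V(S + T) = (1)²·2.91 + (1)²·1.3875 + 2·(1)·(1)·0.225 = 4.7475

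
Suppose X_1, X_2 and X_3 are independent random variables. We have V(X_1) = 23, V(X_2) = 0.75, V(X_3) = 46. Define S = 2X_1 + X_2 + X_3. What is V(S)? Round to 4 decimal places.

138.7500

By independence, V(S) = (2)²V(X_1) + (1)²V(X_2) + (1)²V(X_3)
= (2)²·23 + (1)²·0.75 + (1)²·46 = 138.75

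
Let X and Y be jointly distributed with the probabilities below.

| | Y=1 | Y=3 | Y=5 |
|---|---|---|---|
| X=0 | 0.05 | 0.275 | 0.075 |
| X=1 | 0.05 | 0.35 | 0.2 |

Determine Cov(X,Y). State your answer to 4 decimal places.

E[X] = 0.6,  E[Y] = 3.35
E[XY] = 2.1
Cov(X,Y) = E[XY] − E[X]E[Y] = 2.1 − (0.6)(3.35) = 0.09

0.0900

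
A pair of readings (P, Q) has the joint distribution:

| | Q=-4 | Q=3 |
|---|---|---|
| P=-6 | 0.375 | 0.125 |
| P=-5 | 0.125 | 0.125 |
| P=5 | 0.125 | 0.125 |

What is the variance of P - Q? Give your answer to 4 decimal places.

E[P] = -3,  E[Q] = -1.375,  E[PQ] = 6.75
Var(P) = 30.5 − (-3)² = 21.5;  Var(Q) = 13.375 − (-1.375)² = 11.484375
Cov(P,Q) = 6.75 − (-3)(-1.375) = 2.625
Var(P - Q) = (1)²·21.5 + (-1)²·11.484375 + 2·(1)·(-1)·2.625 = 27.734375

27.7344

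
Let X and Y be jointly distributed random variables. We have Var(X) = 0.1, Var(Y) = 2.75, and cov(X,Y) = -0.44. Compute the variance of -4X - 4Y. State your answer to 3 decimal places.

Var(-4X - 4Y) = (-4)²·Var(X) + (-4)²·Var(Y) + 2·(-4)·(-4)·cov(X,Y)
= 16·0.1 + 16·2.75 + 32·-0.44 = 31.52

31.520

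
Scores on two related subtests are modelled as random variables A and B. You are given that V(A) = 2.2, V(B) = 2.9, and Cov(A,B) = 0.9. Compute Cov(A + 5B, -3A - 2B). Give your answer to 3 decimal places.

-50.900

Cov(A + 5B, -3A - 2B) = (1)(-3)V(A) + (5)(-2)V(B) + [(1)(-2) + (5)(-3)]Cov(A,B)
= -3·2.2 + -10·2.9 + -17·0.9 = -50.9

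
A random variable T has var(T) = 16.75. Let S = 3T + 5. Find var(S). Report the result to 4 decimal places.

150.7500

var(3T + 5) = (3)²·var(T) = 9·16.75 = 150.75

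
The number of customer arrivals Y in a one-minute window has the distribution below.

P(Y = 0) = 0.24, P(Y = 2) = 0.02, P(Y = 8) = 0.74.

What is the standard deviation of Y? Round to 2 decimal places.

E[Y] = (0)(0.24) + (2)(0.02) + (8)(0.74) = 5.96
E[Y²] = (0)²(0.24) + (2)²(0.02) + (8)²(0.74) = 47.44
Var(Y) = E[Y²] − (E[Y])² = 47.44 − (5.96)² = 11.9184
SD(Y) = √11.9184 ≈ 3.45

3.45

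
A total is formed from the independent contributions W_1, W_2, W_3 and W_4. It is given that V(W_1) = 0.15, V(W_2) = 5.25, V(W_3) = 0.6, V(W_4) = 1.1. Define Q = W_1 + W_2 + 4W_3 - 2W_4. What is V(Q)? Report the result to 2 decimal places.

19.40

By independence, V(Q) = (1)²V(W_1) + (1)²V(W_2) + (4)²V(W_3) + (-2)²V(W_4)
= (1)²·0.15 + (1)²·5.25 + (4)²·0.6 + (-2)²·1.1 = 19.4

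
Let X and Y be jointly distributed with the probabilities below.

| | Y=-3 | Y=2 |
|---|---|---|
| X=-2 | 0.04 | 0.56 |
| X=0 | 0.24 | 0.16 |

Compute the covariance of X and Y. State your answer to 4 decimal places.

-1.2800

E[X] = -1.2,  E[Y] = 0.6
E[XY] = -2
Cov(X,Y) = E[XY] − E[X]E[Y] = -2 − (-1.2)(0.6) = -1.28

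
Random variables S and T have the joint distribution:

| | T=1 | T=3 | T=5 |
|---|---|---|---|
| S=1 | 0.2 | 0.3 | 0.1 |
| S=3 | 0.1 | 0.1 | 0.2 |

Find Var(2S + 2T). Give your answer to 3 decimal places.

E[S] = 1.8,  E[T] = 3,  E[ST] = 5.8
Var(S) = 4.2 − (1.8)² = 0.96;  Var(T) = 11.4 − (3)² = 2.4
Cov(S,T) = 5.8 − (1.8)(3) = 0.4
Var(2S + 2T) = (2)²·0.96 + (2)²·2.4 + 2·(2)·(2)·0.4 = 16.64

16.640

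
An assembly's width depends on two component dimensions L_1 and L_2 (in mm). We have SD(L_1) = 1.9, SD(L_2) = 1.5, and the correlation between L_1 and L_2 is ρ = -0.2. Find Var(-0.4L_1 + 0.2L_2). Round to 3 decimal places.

0.759

Var(L_1) = (1.9)² = 3.61;  Var(L_2) = (1.5)² = 2.25
cov(L_1,L_2) = ρ·SD(L_1)·SD(L_2) = -0.2·1.9·1.5 = -0.57
Var(-0.4L_1 + 0.2L_2) = (-0.4)²·Var(L_1) + (0.2)²·Var(L_2) + 2·(-0.4)·(0.2)·cov(L_1,L_2)
= 0.16·3.61 + 0.04·2.25 + -0.16·-0.57 = 0.7588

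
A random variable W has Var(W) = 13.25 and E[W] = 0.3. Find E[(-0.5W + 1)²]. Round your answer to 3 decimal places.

4.035

E[-0.5W + 1] = -0.5·0.3 + 1 = 0.85
Var(-0.5W + 1) = (-0.5)²·13.25 = 3.3125
E[(-0.5W + 1)²] = Var((-0.5W + 1)) + (E[(-0.5W + 1)])² = 3.3125 + (0.85)² = 4.035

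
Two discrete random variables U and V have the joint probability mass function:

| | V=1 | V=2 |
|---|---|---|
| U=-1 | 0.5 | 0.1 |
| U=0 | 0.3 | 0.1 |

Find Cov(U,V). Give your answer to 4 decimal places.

0.0200

E[U] = -0.6,  E[V] = 1.2
E[UV] = -0.7
Cov(U,V) = E[UV] − E[U]E[V] = -0.7 − (-0.6)(1.2) = 0.02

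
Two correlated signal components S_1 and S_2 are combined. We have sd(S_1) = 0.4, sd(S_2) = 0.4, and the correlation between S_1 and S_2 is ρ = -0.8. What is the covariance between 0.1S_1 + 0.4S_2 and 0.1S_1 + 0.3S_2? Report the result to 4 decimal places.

0.0118

Var(S_1) = (0.4)² = 0.16;  Var(S_2) = (0.4)² = 0.16
Cov(S_1,S_2) = ρ·sd(S_1)·sd(S_2) = -0.8·0.4·0.4 = -0.128
Cov(0.1S_1 + 0.4S_2, 0.1S_1 + 0.3S_2) = (0.1)(0.1)Var(S_1) + (0.4)(0.3)Var(S_2) + [(0.1)(0.3) + (0.4)(0.1)]Cov(S_1,S_2)
= 0.01·0.16 + 0.12·0.16 + 0.07·-0.128 = 0.01184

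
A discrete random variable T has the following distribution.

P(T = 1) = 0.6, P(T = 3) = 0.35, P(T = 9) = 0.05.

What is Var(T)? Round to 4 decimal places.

3.3900

E[T] = (1)(0.6) + (3)(0.35) + (9)(0.05) = 2.1
E[T²] = (1)²(0.6) + (3)²(0.35) + (9)²(0.05) = 7.8
Var(T) = E[T²] − (E[T])² = 7.8 − (2.1)² = 3.39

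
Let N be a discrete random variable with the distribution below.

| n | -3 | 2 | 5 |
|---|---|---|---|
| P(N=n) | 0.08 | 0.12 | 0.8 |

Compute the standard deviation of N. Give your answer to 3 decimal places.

E[N] = (-3)(0.08) + (2)(0.12) + (5)(0.8) = 4
E[N²] = (-3)²(0.08) + (2)²(0.12) + (5)²(0.8) = 21.2
V(N) = E[N²] − (E[N])² = 21.2 − (4)² = 5.2
SD(N) = √5.2 ≈ 2.280

2.280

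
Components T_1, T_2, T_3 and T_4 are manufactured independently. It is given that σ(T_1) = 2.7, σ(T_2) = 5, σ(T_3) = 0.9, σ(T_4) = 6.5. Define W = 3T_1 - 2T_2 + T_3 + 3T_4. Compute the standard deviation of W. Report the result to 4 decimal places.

23.3810

V(T_1) = 7.29, V(T_2) = 25, V(T_3) = 0.81, V(T_4) = 42.25
By independence, V(W) = (3)²V(T_1) + (-2)²V(T_2) + (1)²V(T_3) + (3)²V(T_4)
= (3)²·7.29 + (-2)²·25 + (1)²·0.81 + (3)²·42.25 = 546.67
σ(W) = √546.67 ≈ 23.3810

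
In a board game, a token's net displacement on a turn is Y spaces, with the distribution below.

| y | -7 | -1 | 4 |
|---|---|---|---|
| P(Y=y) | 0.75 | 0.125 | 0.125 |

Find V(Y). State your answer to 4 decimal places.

E[Y] = (-7)(0.75) + (-1)(0.125) + (4)(0.125) = -4.875
E[Y²] = (-7)²(0.75) + (-1)²(0.125) + (4)²(0.125) = 38.875
V(Y) = E[Y²] − (E[Y])² = 38.875 − (-4.875)² = 15.109375

15.1094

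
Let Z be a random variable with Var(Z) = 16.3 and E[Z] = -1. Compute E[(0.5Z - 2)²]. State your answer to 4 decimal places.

E[0.5Z - 2] = 0.5·-1 − 2 = -2.5
Var(0.5Z - 2) = (0.5)²·16.3 = 4.075
E[(0.5Z - 2)²] = Var((0.5Z - 2)) + (E[(0.5Z - 2)])² = 4.075 + (-2.5)² = 10.325

10.3250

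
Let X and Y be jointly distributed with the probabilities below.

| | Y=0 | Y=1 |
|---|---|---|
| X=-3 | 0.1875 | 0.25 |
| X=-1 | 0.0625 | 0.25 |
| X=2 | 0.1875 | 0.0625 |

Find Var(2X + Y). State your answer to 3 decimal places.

E[X] = -1.125,  E[Y] = 0.5625,  E[XY] = -0.875
Var(X) = 5.25 − (-1.125)² = 3.984375;  Var(Y) = 0.5625 − (0.5625)² = 0.24609375
Cov(X,Y) = -0.875 − (-1.125)(0.5625) = -0.2421875
Var(2X + Y) = (2)²·3.984375 + (1)²·0.24609375 + 2·(2)·(1)·-0.2421875 = 15.21484375

15.215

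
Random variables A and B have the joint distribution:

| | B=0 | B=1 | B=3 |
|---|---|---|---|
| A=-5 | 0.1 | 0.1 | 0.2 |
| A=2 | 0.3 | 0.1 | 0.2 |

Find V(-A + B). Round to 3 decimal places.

E[A] = -0.8,  E[B] = 1.4,  E[AB] = -2.1
V(A) = 12.4 − (-0.8)² = 11.76;  V(B) = 3.8 − (1.4)² = 1.84
cov(A,B) = -2.1 − (-0.8)(1.4) = -0.98
V(-A + B) = (-1)²·11.76 + (1)²·1.84 + 2·(-1)·(1)·-0.98 = 15.56

15.560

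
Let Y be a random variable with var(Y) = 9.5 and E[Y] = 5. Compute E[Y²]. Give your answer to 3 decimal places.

34.500

E[Y²] = var(Y) + (E[Y])² = 9.5 + (5)² = 34.5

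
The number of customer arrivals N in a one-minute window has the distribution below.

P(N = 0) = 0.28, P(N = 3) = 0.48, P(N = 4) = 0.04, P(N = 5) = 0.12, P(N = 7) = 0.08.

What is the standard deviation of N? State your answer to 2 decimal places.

2.06

E[N] = (0)(0.28) + (3)(0.48) + (4)(0.04) + (5)(0.12) + (7)(0.08) = 2.76
E[N²] = (0)²(0.28) + (3)²(0.48) + (4)²(0.04) + (5)²(0.12) + (7)²(0.08) = 11.88
Var(N) = E[N²] − (E[N])² = 11.88 − (2.76)² = 4.2624
SD(N) = √4.2624 ≈ 2.06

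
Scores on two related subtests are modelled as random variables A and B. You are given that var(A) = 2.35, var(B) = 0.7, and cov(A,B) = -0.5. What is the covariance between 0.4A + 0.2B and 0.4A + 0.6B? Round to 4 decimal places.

0.3000

cov(0.4A + 0.2B, 0.4A + 0.6B) = (0.4)(0.4)var(A) + (0.2)(0.6)var(B) + [(0.4)(0.6) + (0.2)(0.4)]cov(A,B)
= 0.16·2.35 + 0.12·0.7 + 0.32·-0.5 = 0.3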